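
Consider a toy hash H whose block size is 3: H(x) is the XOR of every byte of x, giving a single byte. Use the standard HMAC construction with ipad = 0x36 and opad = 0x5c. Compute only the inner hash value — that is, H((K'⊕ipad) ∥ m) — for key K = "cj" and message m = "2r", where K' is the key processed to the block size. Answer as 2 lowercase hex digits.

7f

Key "cj" = 63 6a is 2 bytes ≤ B = 3; zero-pad to 3 bytes: K' = 63 6a 00.
K' ⊕ ipad = 55 5c 36.
Inner input = 55 5c 36 ∥ 32 72.
Inner hash: XOR 55⊕5c⊕36⊕32⊕72 = 7f.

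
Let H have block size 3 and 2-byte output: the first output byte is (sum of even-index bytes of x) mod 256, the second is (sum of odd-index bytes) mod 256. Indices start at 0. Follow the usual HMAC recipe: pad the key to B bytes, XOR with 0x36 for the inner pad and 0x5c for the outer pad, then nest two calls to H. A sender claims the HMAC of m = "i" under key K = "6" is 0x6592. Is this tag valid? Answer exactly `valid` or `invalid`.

valid

Key "6" = 36 is 1 byte ≤ B = 3; zero-pad to 3 bytes: K' = 36 00 00.
K' ⊕ ipad = 00 36 36; K' ⊕ opad = 6a 5c 5c.
Inner hash: even-index sum = 54 mod 256 = 54; odd-index sum = 159 mod 256 = 159 → 36 9f.
Outer hash (recomputed tag): even-index sum = 357 mod 256 = 101; odd-index sum = 146 mod 256 = 146 → 65 92.
Recomputed tag = 6592; claimed = 6592 → match.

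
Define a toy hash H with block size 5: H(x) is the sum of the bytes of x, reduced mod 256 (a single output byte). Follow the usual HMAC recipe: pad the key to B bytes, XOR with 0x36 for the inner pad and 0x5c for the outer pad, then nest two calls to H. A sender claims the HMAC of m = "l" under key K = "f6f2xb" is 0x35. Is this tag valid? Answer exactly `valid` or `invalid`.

Key "f6f2xb" = 66 36 66 32 78 62 is 6 bytes > B = 5, so hash it first: H(key) = 0e, then zero-pad to 5 bytes: K' = 0e 00 00 00 00.
K' ⊕ ipad = 38 36 36 36 36; K' ⊕ opad = 52 5c 5c 5c 5c.
Inner hash: sum = 56+54+54+54+54+108 = 380; mod 256 = 124 → 7c.
Outer hash (recomputed tag): sum = 82+92+92+92+92+124 = 574; mod 256 = 62 → 3e.
Recomputed tag = 3e; claimed = 35 → mismatch.

invalid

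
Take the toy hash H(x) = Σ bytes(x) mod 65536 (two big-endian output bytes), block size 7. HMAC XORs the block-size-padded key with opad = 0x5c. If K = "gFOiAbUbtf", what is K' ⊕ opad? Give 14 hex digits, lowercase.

5fc55c5c5c5c5c

Key "gFOiAbUbtf" = 67 46 4f 69 41 62 55 62 74 66 is 10 bytes > B = 7, so hash it first: H(key) = 03 99, then zero-pad to 7 bytes: K' = 03 99 00 00 00 00 00.
XOR each byte with 0x5c: 03⊕5c=5f, 99⊕5c=c5, 00⊕5c=5c, 00⊕5c=5c, 00⊕5c=5c, 00⊕5c=5c, 00⊕5c=5c.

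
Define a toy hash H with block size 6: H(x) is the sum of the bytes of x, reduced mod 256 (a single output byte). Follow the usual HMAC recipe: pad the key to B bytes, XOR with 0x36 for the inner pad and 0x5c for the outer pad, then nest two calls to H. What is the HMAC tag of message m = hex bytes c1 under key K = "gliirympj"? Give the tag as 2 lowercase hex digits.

Key "gliirympj" = 67 6c 69 69 72 79 6d 70 6a is 9 bytes > B = 6, so hash it first: H(key) = d7, then zero-pad to 6 bytes: K' = d7 00 00 00 00 00.
K' ⊕ ipad = e1 36 36 36 36 36.  K' ⊕ opad = 8b 5c 5c 5c 5c 5c.
Inner input = (K'⊕ipad) ∥ m = e1 36 36 36 36 36 ∥ c1.
Inner hash: sum = 225+54+54+54+54+54+193 = 688; mod 256 = 176 → b0.
Outer input = (K'⊕opad) ∥ inner = 8b 5c 5c 5c 5c 5c ∥ b0.
Outer hash (tag): sum = 139+92+92+92+92+92+176 = 775; mod 256 = 7 → 07.

07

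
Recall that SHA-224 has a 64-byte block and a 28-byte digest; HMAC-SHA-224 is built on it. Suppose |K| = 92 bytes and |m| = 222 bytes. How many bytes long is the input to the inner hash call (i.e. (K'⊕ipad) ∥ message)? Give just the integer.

Key is 92 > 64 bytes, so it is hashed to 28 bytes then zero-padded to 64: |K'| = 64.
Inner input = (K'⊕ipad) ∥ m → 64 + 222 = 286 bytes.

286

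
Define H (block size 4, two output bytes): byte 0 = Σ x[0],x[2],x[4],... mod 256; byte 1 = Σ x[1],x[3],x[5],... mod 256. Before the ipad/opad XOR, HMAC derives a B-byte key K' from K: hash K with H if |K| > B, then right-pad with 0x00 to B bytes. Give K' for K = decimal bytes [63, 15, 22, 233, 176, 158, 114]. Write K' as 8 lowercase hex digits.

|K| = 7 > B = 4, so first hash the key.
H(K): even-index sum = 375 mod 256 = 119; odd-index sum = 406 mod 256 = 150 → 77 96.
Zero-pad H(K) = 77 96 to 4 bytes: K' = 77 96 00 00.

77960000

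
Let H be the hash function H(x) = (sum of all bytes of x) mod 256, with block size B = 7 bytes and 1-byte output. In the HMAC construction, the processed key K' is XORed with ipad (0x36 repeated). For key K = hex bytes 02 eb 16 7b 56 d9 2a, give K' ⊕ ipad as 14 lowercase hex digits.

Key hex bytes 02 eb 16 7b 56 d9 2a is exactly B = 7 bytes: K' = 02 eb 16 7b 56 d9 2a.
XOR each byte with 0x36: 02⊕36=34, eb⊕36=dd, 16⊕36=20, 7b⊕36=4d, 56⊕36=60, d9⊕36=ef, 2a⊕36=1c.

34dd204d60ef1c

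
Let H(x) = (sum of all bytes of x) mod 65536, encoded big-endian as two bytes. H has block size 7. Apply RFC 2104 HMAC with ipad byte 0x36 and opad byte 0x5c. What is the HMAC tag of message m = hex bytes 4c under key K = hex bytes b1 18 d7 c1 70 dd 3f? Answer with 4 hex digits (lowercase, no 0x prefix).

Key hex bytes b1 18 d7 c1 70 dd 3f is exactly B = 7 bytes: K' = b1 18 d7 c1 70 dd 3f.
K' ⊕ ipad = 87 2e e1 f7 46 eb 09.  K' ⊕ opad = ed 44 8b 9d 2c 81 63.
Inner input = (K'⊕ipad) ∥ m = 87 2e e1 f7 46 eb 09 ∥ 4c.
Inner hash: sum = 135+46+225+247+70+235+9+76 = 1043 → 04 13.
Outer input = (K'⊕opad) ∥ inner = ed 44 8b 9d 2c 81 63 ∥ 04 13.
Outer hash (tag): sum = 237+68+139+157+44+129+99+4+19 = 896 → 03 80.

0380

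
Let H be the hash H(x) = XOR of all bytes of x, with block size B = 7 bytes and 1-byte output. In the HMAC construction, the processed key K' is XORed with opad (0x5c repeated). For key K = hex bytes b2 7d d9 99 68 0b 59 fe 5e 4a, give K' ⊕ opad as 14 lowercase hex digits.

035c5c5c5c5c5c

Key hex bytes b2 7d d9 99 68 0b 59 fe 5e 4a is 10 bytes > B = 7, so hash it first: H(key) = 5f, then zero-pad to 7 bytes: K' = 5f 00 00 00 00 00 00.
XOR each byte with 0x5c: 5f⊕5c=03, 00⊕5c=5c, 00⊕5c=5c, 00⊕5c=5c, 00⊕5c=5c, 00⊕5c=5c, 00⊕5c=5c.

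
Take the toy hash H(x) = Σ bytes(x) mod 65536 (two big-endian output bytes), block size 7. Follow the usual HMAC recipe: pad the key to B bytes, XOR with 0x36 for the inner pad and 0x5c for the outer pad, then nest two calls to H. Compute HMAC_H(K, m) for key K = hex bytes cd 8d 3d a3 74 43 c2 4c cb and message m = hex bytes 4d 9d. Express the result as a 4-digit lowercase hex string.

Key hex bytes cd 8d 3d a3 74 43 c2 4c cb is 9 bytes > B = 7, so hash it first: H(key) = 04 ca, then zero-pad to 7 bytes: K' = 04 ca 00 00 00 00 00.
K' ⊕ ipad = 32 fc 36 36 36 36 36.  K' ⊕ opad = 58 96 5c 5c 5c 5c 5c.
Inner input = (K'⊕ipad) ∥ m = 32 fc 36 36 36 36 36 ∥ 4d 9d.
Inner hash: sum = 50+252+54+54+54+54+54+77+157 = 806 → 03 26.
Outer input = (K'⊕opad) ∥ inner = 58 96 5c 5c 5c 5c 5c ∥ 03 26.
Outer hash (tag): sum = 88+150+92+92+92+92+92+3+38 = 739 → 02 e3.

02e3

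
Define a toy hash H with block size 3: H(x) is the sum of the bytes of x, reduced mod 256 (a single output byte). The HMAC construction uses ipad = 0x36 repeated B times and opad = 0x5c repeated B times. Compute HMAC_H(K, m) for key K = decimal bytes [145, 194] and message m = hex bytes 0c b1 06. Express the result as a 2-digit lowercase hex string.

5b

Key decimal bytes [145, 194] = 91 c2 is 2 bytes ≤ B = 3; zero-pad to 3 bytes: K' = 91 c2 00.
K' ⊕ ipad = a7 f4 36.  K' ⊕ opad = cd 9e 5c.
Inner input = (K'⊕ipad) ∥ m = a7 f4 36 ∥ 0c b1 06.
Inner hash: sum = 167+244+54+12+177+6 = 660; mod 256 = 148 → 94.
Outer input = (K'⊕opad) ∥ inner = cd 9e 5c ∥ 94.
Outer hash (tag): sum = 205+158+92+148 = 603; mod 256 = 91 → 5b.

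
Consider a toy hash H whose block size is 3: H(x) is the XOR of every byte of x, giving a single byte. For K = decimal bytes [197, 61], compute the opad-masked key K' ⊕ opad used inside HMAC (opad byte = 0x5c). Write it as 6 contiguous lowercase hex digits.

Key decimal bytes [197, 61] = c5 3d is 2 bytes ≤ B = 3; zero-pad to 3 bytes: K' = c5 3d 00.
XOR each byte with 0x5c: c5⊕5c=99, 3d⊕5c=61, 00⊕5c=5c.

99615c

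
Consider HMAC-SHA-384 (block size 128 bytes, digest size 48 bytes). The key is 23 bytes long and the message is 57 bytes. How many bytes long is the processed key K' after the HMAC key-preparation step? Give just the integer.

128

Key is 23 ≤ 128 bytes, zero-padded: |K'| = 128.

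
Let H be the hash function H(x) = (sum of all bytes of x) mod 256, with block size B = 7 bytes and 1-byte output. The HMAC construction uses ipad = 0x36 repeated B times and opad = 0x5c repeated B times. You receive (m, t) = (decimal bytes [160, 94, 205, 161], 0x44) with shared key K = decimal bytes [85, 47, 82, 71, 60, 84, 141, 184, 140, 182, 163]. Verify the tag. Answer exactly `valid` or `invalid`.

valid

Key decimal bytes [85, 47, 82, 71, 60, 84, 141, 184, 140, 182, 163] = 55 2f 52 47 3c 54 8d b8 8c b6 a3 is 11 bytes > B = 7, so hash it first: H(key) = d7, then zero-pad to 7 bytes: K' = d7 00 00 00 00 00 00.
K' ⊕ ipad = e1 36 36 36 36 36 36; K' ⊕ opad = 8b 5c 5c 5c 5c 5c 5c.
Inner hash: sum = 225+54+54+54+54+54+54+160+94+205+161 = 1169; mod 256 = 145 → 91.
Outer hash (recomputed tag): sum = 139+92+92+92+92+92+92+145 = 836; mod 256 = 68 → 44.
Recomputed tag = 44; claimed = 44 → match.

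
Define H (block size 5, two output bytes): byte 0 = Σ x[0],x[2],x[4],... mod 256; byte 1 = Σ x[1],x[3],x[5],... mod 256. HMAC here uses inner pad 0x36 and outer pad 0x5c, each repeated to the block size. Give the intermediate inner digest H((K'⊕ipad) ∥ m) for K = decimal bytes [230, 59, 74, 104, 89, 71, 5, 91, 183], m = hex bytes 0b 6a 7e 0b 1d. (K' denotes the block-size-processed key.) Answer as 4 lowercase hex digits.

544f

Key decimal bytes [230, 59, 74, 104, 89, 71, 5, 91, 183] = e6 3b 4a 68 59 47 05 5b b7 is 9 bytes > B = 5, so hash it first: H(key) = 45 45, then zero-pad to 5 bytes: K' = 45 45 00 00 00.
K' ⊕ ipad = 73 73 36 36 36.
Inner input = 73 73 36 36 36 ∥ 0b 6a 7e 0b 1d.
Inner hash: even-index sum = 340 mod 256 = 84; odd-index sum = 335 mod 256 = 79 → 54 4f.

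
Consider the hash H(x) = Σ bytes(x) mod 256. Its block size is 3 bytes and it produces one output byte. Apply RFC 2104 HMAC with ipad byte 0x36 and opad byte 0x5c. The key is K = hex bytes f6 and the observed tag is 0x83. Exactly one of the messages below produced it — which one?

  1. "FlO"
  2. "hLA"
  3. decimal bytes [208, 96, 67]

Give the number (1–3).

2

Key hex bytes f6 is 1 byte ≤ B = 3; zero-pad to 3 bytes: K' = f6 00 00.
K' ⊕ ipad = c0 36 36; K' ⊕ opad = aa 5c 5c.
m1: inner = H(c0 36 36 46 6c 4f) = 2d; tag = H(aa 5c 5c 2d) = 8f
m2: inner = H(c0 36 36 68 4c 41) = 21; tag = H(aa 5c 5c 21) = 83 ← matches
m3: inner = H(c0 36 36 d0 60 43) = 9f; tag = H(aa 5c 5c 9f) = 01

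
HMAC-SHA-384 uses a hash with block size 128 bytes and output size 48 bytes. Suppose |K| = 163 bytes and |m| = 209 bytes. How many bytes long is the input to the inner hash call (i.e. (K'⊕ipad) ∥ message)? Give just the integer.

337

Key is 163 > 128 bytes, so it is hashed to 48 bytes then zero-padded to 128: |K'| = 128.
Inner input = (K'⊕ipad) ∥ m → 128 + 209 = 337 bytes.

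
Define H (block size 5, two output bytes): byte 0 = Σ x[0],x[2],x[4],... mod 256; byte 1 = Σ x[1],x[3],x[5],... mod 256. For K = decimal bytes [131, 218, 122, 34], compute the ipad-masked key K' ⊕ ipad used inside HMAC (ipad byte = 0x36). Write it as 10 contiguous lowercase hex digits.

Key decimal bytes [131, 218, 122, 34] = 83 da 7a 22 is 4 bytes ≤ B = 5; zero-pad to 5 bytes: K' = 83 da 7a 22 00.
XOR each byte with 0x36: 83⊕36=b5, da⊕36=ec, 7a⊕36=4c, 22⊕36=14, 00⊕36=36.

b5ec4c1436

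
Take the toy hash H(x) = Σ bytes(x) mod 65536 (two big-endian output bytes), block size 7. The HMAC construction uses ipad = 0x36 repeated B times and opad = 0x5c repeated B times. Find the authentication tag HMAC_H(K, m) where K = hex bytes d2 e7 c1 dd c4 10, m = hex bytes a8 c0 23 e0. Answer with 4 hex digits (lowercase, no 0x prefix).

03fe

Key hex bytes d2 e7 c1 dd c4 10 is 6 bytes ≤ B = 7; zero-pad to 7 bytes: K' = d2 e7 c1 dd c4 10 00.
K' ⊕ ipad = e4 d1 f7 eb f2 26 36.  K' ⊕ opad = 8e bb 9d 81 98 4c 5c.
Inner input = (K'⊕ipad) ∥ m = e4 d1 f7 eb f2 26 36 ∥ a8 c0 23 e0.
Inner hash: sum = 228+209+247+235+242+38+54+168+192+35+224 = 1872 → 07 50.
Outer input = (K'⊕opad) ∥ inner = 8e bb 9d 81 98 4c 5c ∥ 07 50.
Outer hash (tag): sum = 142+187+157+129+152+76+92+7+80 = 1022 → 03 fe.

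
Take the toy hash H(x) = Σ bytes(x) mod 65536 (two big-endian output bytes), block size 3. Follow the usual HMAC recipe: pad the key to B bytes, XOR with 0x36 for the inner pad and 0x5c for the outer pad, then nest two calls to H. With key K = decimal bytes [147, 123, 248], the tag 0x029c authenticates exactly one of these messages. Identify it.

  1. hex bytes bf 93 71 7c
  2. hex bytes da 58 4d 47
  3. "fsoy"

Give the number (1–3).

1

Key decimal bytes [147, 123, 248] = 93 7b f8 is exactly B = 3 bytes: K' = 93 7b f8.
K' ⊕ ipad = a5 4d ce; K' ⊕ opad = cf 27 a4.
m1: inner = H(a5 4d ce bf 93 71 7c) = 03 ff; tag = H(cf 27 a4 03 ff) = 029c ← matches
m2: inner = H(a5 4d ce da 58 4d 47) = 03 86; tag = H(cf 27 a4 03 86) = 0223
m3: inner = H(a5 4d ce 66 73 6f 79) = 03 81; tag = H(cf 27 a4 03 81) = 021e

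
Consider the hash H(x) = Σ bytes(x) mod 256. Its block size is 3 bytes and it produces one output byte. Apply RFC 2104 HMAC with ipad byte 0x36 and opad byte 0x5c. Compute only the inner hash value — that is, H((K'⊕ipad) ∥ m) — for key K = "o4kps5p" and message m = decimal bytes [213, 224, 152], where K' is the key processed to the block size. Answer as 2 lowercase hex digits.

59

Key "o4kps5p" = 6f 34 6b 70 73 35 70 is 7 bytes > B = 3, so hash it first: H(key) = 96, then zero-pad to 3 bytes: K' = 96 00 00.
K' ⊕ ipad = a0 36 36.
Inner input = a0 36 36 ∥ d5 e0 98.
Inner hash: sum = 160+54+54+213+224+152 = 857; mod 256 = 89 → 59.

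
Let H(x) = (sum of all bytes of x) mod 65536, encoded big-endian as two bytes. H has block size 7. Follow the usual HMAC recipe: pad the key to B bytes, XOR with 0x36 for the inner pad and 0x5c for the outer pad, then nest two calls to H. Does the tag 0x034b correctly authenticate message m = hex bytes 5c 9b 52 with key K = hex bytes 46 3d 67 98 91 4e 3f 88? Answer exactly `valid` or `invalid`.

Key hex bytes 46 3d 67 98 91 4e 3f 88 is 8 bytes > B = 7, so hash it first: H(key) = 03 28, then zero-pad to 7 bytes: K' = 03 28 00 00 00 00 00.
K' ⊕ ipad = 35 1e 36 36 36 36 36; K' ⊕ opad = 5f 74 5c 5c 5c 5c 5c.
Inner hash: sum = 53+30+54+54+54+54+54+92+155+82 = 682 → 02 aa.
Outer hash (recomputed tag): sum = 95+116+92+92+92+92+92+2+170 = 843 → 03 4b.
Recomputed tag = 034b; claimed = 034b → match.

valid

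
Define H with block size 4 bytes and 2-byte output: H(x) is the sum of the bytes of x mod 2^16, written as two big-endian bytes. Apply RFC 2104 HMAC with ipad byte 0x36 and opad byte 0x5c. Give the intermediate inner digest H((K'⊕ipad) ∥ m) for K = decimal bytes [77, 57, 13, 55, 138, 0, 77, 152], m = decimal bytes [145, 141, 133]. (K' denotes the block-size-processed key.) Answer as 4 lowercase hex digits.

Key decimal bytes [77, 57, 13, 55, 138, 0, 77, 152] = 4d 39 0d 37 8a 00 4d 98 is 8 bytes > B = 4, so hash it first: H(key) = 02 39, then zero-pad to 4 bytes: K' = 02 39 00 00.
K' ⊕ ipad = 34 0f 36 36.
Inner input = 34 0f 36 36 ∥ 91 8d 85.
Inner hash: sum = 52+15+54+54+145+141+133 = 594 → 02 52.

0252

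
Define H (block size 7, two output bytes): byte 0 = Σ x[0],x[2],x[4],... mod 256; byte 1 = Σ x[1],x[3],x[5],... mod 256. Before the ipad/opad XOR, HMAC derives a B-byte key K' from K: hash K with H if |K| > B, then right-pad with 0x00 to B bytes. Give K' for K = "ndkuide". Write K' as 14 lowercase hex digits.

Key "ndkuide" = 6e 64 6b 75 69 64 65 is exactly B = 7 bytes: K' = 6e 64 6b 75 69 64 65.

6e646b75696465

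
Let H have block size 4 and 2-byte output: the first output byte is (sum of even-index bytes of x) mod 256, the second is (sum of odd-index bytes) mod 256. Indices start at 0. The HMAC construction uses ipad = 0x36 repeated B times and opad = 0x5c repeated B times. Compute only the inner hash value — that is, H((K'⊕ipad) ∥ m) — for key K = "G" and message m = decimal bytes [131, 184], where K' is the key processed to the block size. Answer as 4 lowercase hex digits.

2a24

Key "G" = 47 is 1 byte ≤ B = 4; zero-pad to 4 bytes: K' = 47 00 00 00.
K' ⊕ ipad = 71 36 36 36.
Inner input = 71 36 36 36 ∥ 83 b8.
Inner hash: even-index sum = 298 mod 256 = 42; odd-index sum = 292 mod 256 = 36 → 2a 24.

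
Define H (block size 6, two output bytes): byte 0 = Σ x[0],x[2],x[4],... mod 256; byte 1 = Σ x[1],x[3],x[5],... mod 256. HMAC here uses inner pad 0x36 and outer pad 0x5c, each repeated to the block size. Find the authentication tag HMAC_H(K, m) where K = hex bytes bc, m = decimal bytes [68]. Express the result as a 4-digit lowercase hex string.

d2b6

Key hex bytes bc is 1 byte ≤ B = 6; zero-pad to 6 bytes: K' = bc 00 00 00 00 00.
K' ⊕ ipad = 8a 36 36 36 36 36.  K' ⊕ opad = e0 5c 5c 5c 5c 5c.
Inner input = (K'⊕ipad) ∥ m = 8a 36 36 36 36 36 ∥ 44.
Inner hash: even-index sum = 314 mod 256 = 58; odd-index sum = 162 mod 256 = 162 → 3a a2.
Outer input = (K'⊕opad) ∥ inner = e0 5c 5c 5c 5c 5c ∥ 3a a2.
Outer hash (tag): even-index sum = 466 mod 256 = 210; odd-index sum = 438 mod 256 = 182 → d2 b6.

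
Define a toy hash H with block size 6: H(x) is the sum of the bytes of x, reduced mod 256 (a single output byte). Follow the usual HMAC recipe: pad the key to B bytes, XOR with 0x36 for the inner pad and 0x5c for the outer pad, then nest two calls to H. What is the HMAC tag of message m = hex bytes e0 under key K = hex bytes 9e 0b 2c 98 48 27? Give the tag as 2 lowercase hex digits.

f8

Key hex bytes 9e 0b 2c 98 48 27 is exactly B = 6 bytes: K' = 9e 0b 2c 98 48 27.
K' ⊕ ipad = a8 3d 1a ae 7e 11.  K' ⊕ opad = c2 57 70 c4 14 7b.
Inner input = (K'⊕ipad) ∥ m = a8 3d 1a ae 7e 11 ∥ e0.
Inner hash: sum = 168+61+26+174+126+17+224 = 796; mod 256 = 28 → 1c.
Outer input = (K'⊕opad) ∥ inner = c2 57 70 c4 14 7b ∥ 1c.
Outer hash (tag): sum = 194+87+112+196+20+123+28 = 760; mod 256 = 248 → f8.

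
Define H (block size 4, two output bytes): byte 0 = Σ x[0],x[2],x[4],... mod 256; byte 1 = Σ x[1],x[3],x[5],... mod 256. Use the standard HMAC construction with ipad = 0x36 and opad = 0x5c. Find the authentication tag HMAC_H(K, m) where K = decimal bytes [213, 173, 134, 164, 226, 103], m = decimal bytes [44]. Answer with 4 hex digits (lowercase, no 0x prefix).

Key decimal bytes [213, 173, 134, 164, 226, 103] = d5 ad 86 a4 e2 67 is 6 bytes > B = 4, so hash it first: H(key) = 3d b8, then zero-pad to 4 bytes: K' = 3d b8 00 00.
K' ⊕ ipad = 0b 8e 36 36.  K' ⊕ opad = 61 e4 5c 5c.
Inner input = (K'⊕ipad) ∥ m = 0b 8e 36 36 ∥ 2c.
Inner hash: even-index sum = 109 mod 256 = 109; odd-index sum = 196 mod 256 = 196 → 6d c4.
Outer input = (K'⊕opad) ∥ inner = 61 e4 5c 5c ∥ 6d c4.
Outer hash (tag): even-index sum = 298 mod 256 = 42; odd-index sum = 516 mod 256 = 4 → 2a 04.

2a04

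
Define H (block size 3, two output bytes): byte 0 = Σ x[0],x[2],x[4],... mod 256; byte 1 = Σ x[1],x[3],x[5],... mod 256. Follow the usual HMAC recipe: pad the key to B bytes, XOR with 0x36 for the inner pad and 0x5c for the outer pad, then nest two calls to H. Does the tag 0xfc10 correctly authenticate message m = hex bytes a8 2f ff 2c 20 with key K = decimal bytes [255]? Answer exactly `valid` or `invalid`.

invalid

Key decimal bytes [255] = ff is 1 byte ≤ B = 3; zero-pad to 3 bytes: K' = ff 00 00.
K' ⊕ ipad = c9 36 36; K' ⊕ opad = a3 5c 5c.
Inner hash: even-index sum = 346 mod 256 = 90; odd-index sum = 509 mod 256 = 253 → 5a fd.
Outer hash (recomputed tag): even-index sum = 508 mod 256 = 252; odd-index sum = 182 mod 256 = 182 → fc b6.
Recomputed tag = fcb6; claimed = fc10 → mismatch.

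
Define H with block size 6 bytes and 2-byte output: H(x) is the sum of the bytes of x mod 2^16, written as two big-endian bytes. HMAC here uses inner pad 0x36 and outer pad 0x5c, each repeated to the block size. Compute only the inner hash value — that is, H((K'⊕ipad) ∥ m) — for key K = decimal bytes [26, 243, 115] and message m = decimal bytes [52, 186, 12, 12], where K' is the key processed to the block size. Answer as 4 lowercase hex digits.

02de

Key decimal bytes [26, 243, 115] = 1a f3 73 is 3 bytes ≤ B = 6; zero-pad to 6 bytes: K' = 1a f3 73 00 00 00.
K' ⊕ ipad = 2c c5 45 36 36 36.
Inner input = 2c c5 45 36 36 36 ∥ 34 ba 0c 0c.
Inner hash: sum = 44+197+69+54+54+54+52+186+12+12 = 734 → 02 de.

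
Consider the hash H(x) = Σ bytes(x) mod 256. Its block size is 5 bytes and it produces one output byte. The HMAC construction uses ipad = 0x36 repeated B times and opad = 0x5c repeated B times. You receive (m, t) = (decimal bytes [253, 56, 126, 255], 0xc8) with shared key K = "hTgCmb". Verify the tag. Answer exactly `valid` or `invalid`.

invalid

Key "hTgCmb" = 68 54 67 43 6d 62 is 6 bytes > B = 5, so hash it first: H(key) = 35, then zero-pad to 5 bytes: K' = 35 00 00 00 00.
K' ⊕ ipad = 03 36 36 36 36; K' ⊕ opad = 69 5c 5c 5c 5c.
Inner hash: sum = 3+54+54+54+54+253+56+126+255 = 909; mod 256 = 141 → 8d.
Outer hash (recomputed tag): sum = 105+92+92+92+92+141 = 614; mod 256 = 102 → 66.
Recomputed tag = 66; claimed = c8 → mismatch.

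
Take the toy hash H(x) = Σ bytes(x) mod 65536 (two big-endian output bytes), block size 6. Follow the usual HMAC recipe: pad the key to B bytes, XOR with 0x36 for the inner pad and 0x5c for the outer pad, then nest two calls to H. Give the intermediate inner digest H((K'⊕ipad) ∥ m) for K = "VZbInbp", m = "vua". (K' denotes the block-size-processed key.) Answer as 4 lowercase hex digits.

Key "VZbInbp" = 56 5a 62 49 6e 62 70 is 7 bytes > B = 6, so hash it first: H(key) = 02 9b, then zero-pad to 6 bytes: K' = 02 9b 00 00 00 00.
K' ⊕ ipad = 34 ad 36 36 36 36.
Inner input = 34 ad 36 36 36 36 ∥ 76 75 61.
Inner hash: sum = 52+173+54+54+54+54+118+117+97 = 773 → 03 05.

0305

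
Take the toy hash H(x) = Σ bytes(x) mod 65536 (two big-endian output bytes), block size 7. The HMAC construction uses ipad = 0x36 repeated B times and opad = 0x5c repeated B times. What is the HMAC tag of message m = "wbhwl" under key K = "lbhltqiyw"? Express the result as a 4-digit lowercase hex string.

Key "lbhltqiyw" = 6c 62 68 6c 74 71 69 79 77 is 9 bytes > B = 7, so hash it first: H(key) = 03 e0, then zero-pad to 7 bytes: K' = 03 e0 00 00 00 00 00.
K' ⊕ ipad = 35 d6 36 36 36 36 36.  K' ⊕ opad = 5f bc 5c 5c 5c 5c 5c.
Inner input = (K'⊕ipad) ∥ m = 35 d6 36 36 36 36 36 ∥ 77 62 68 77 6c.
Inner hash: sum = 53+214+54+54+54+54+54+119+98+104+119+108 = 1085 → 04 3d.
Outer input = (K'⊕opad) ∥ inner = 5f bc 5c 5c 5c 5c 5c ∥ 04 3d.
Outer hash (tag): sum = 95+188+92+92+92+92+92+4+61 = 808 → 03 28.

0328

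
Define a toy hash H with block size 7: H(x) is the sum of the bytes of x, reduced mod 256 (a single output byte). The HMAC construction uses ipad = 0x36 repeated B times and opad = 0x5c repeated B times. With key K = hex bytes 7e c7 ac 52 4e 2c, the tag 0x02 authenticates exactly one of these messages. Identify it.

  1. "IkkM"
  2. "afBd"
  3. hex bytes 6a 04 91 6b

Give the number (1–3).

3

Key hex bytes 7e c7 ac 52 4e 2c is 6 bytes ≤ B = 7; zero-pad to 7 bytes: K' = 7e c7 ac 52 4e 2c 00.
K' ⊕ ipad = 48 f1 9a 64 78 1a 36; K' ⊕ opad = 22 9b f0 0e 12 70 5c.
m1: inner = H(48 f1 9a 64 78 1a 36 49 6b 6b 4d) = 6b; tag = H(22 9b f0 0e 12 70 5c 6b) = 04
m2: inner = H(48 f1 9a 64 78 1a 36 61 66 42 64) = 6c; tag = H(22 9b f0 0e 12 70 5c 6c) = 05
m3: inner = H(48 f1 9a 64 78 1a 36 6a 04 91 6b) = 69; tag = H(22 9b f0 0e 12 70 5c 69) = 02 ← matches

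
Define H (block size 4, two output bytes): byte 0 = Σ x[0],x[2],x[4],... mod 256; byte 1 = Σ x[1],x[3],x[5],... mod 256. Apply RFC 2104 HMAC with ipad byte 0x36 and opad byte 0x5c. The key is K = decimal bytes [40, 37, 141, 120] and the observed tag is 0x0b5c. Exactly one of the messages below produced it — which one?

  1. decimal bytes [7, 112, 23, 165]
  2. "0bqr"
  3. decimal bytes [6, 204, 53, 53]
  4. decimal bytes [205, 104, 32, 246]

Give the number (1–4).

4

Key decimal bytes [40, 37, 141, 120] = 28 25 8d 78 is exactly B = 4 bytes: K' = 28 25 8d 78.
K' ⊕ ipad = 1e 13 bb 4e; K' ⊕ opad = 74 79 d1 24.
m1: inner = H(1e 13 bb 4e 07 70 17 a5) = f7 76; tag = H(74 79 d1 24 f7 76) = 3c13
m2: inner = H(1e 13 bb 4e 30 62 71 72) = 7a 35; tag = H(74 79 d1 24 7a 35) = bfd2
m3: inner = H(1e 13 bb 4e 06 cc 35 35) = 14 62; tag = H(74 79 d1 24 14 62) = 59ff
m4: inner = H(1e 13 bb 4e cd 68 20 f6) = c6 bf; tag = H(74 79 d1 24 c6 bf) = 0b5c ← matches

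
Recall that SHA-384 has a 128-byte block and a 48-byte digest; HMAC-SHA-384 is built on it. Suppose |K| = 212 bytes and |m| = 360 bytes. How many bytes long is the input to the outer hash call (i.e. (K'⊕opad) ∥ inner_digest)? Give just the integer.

176

Key is 212 > 128 bytes, so it is hashed to 48 bytes then zero-padded to 128: |K'| = 128.
Outer input = (K'⊕opad) ∥ H(inner) → 128 + 48 = 176 bytes.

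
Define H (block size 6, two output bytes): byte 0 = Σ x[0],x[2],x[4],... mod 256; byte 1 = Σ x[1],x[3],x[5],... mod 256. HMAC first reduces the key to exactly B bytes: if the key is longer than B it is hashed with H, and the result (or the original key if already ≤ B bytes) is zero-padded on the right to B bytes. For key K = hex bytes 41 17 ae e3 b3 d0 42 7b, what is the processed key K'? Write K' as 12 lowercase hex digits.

|K| = 8 > B = 6, so first hash the key.
H(K): even-index sum = 484 mod 256 = 228; odd-index sum = 581 mod 256 = 69 → e4 45.
Zero-pad H(K) = e4 45 to 6 bytes: K' = e4 45 00 00 00 00.

e44500000000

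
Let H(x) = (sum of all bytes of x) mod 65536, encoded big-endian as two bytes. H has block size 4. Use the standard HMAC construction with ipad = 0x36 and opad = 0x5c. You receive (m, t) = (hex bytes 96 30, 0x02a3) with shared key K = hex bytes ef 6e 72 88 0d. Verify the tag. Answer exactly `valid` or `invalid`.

invalid

Key hex bytes ef 6e 72 88 0d is 5 bytes > B = 4, so hash it first: H(key) = 02 64, then zero-pad to 4 bytes: K' = 02 64 00 00.
K' ⊕ ipad = 34 52 36 36; K' ⊕ opad = 5e 38 5c 5c.
Inner hash: sum = 52+82+54+54+150+48 = 440 → 01 b8.
Outer hash (recomputed tag): sum = 94+56+92+92+1+184 = 519 → 02 07.
Recomputed tag = 0207; claimed = 02a3 → mismatch.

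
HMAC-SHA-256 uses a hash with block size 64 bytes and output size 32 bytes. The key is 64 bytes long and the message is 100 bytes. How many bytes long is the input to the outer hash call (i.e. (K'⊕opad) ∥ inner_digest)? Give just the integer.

96

Key is 64 ≤ 64 bytes, zero-padded: |K'| = 64.
Outer input = (K'⊕opad) ∥ H(inner) → 64 + 32 = 96 bytes.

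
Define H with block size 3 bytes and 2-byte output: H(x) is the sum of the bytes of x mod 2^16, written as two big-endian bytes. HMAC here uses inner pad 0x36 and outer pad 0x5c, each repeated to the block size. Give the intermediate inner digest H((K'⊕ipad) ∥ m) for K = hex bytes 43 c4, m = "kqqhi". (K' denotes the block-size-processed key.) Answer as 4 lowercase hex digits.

03bb

Key hex bytes 43 c4 is 2 bytes ≤ B = 3; zero-pad to 3 bytes: K' = 43 c4 00.
K' ⊕ ipad = 75 f2 36.
Inner input = 75 f2 36 ∥ 6b 71 71 68 69.
Inner hash: sum = 117+242+54+107+113+113+104+105 = 955 → 03 bb.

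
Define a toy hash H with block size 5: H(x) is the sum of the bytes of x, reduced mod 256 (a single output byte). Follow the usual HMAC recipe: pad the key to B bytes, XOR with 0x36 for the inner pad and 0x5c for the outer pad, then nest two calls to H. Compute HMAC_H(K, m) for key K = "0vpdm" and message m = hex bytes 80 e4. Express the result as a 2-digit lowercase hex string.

c8

Key "0vpdm" = 30 76 70 64 6d is exactly B = 5 bytes: K' = 30 76 70 64 6d.
K' ⊕ ipad = 06 40 46 52 5b.  K' ⊕ opad = 6c 2a 2c 38 31.
Inner input = (K'⊕ipad) ∥ m = 06 40 46 52 5b ∥ 80 e4.
Inner hash: sum = 6+64+70+82+91+128+228 = 669; mod 256 = 157 → 9d.
Outer input = (K'⊕opad) ∥ inner = 6c 2a 2c 38 31 ∥ 9d.
Outer hash (tag): sum = 108+42+44+56+49+157 = 456; mod 256 = 200 → c8.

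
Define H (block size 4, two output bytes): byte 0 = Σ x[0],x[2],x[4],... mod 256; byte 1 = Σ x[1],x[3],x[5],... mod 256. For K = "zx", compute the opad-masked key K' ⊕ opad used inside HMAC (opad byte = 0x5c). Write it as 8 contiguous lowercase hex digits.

Key "zx" = 7a 78 is 2 bytes ≤ B = 4; zero-pad to 4 bytes: K' = 7a 78 00 00.
XOR each byte with 0x5c: 7a⊕5c=26, 78⊕5c=24, 00⊕5c=5c, 00⊕5c=5c.

26245c5c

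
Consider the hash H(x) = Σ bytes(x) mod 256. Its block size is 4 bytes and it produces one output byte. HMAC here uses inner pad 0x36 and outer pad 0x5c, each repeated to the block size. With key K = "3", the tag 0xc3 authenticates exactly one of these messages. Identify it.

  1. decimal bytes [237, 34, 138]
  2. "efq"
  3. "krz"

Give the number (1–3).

Key "3" = 33 is 1 byte ≤ B = 4; zero-pad to 4 bytes: K' = 33 00 00 00.
K' ⊕ ipad = 05 36 36 36; K' ⊕ opad = 6f 5c 5c 5c.
m1: inner = H(05 36 36 36 ed 22 8a) = 40; tag = H(6f 5c 5c 5c 40) = c3 ← matches
m2: inner = H(05 36 36 36 65 66 71) = e3; tag = H(6f 5c 5c 5c e3) = 66
m3: inner = H(05 36 36 36 6b 72 7a) = fe; tag = H(6f 5c 5c 5c fe) = 81

1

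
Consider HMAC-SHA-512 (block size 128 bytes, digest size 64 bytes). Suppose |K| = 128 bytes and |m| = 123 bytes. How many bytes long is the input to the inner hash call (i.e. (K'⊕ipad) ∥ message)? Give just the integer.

251

Key is 128 ≤ 128 bytes, zero-padded: |K'| = 128.
Inner input = (K'⊕ipad) ∥ m → 128 + 123 = 251 bytes.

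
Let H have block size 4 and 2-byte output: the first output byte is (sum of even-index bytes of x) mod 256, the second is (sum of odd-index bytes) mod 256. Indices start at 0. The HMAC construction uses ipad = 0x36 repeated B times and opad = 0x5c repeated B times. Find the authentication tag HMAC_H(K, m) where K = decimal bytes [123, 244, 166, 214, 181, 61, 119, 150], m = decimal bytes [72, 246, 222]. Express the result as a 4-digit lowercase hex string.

Key decimal bytes [123, 244, 166, 214, 181, 61, 119, 150] = 7b f4 a6 d6 b5 3d 77 96 is 8 bytes > B = 4, so hash it first: H(key) = 4d 9d, then zero-pad to 4 bytes: K' = 4d 9d 00 00.
K' ⊕ ipad = 7b ab 36 36.  K' ⊕ opad = 11 c1 5c 5c.
Inner input = (K'⊕ipad) ∥ m = 7b ab 36 36 ∥ 48 f6 de.
Inner hash: even-index sum = 471 mod 256 = 215; odd-index sum = 471 mod 256 = 215 → d7 d7.
Outer input = (K'⊕opad) ∥ inner = 11 c1 5c 5c ∥ d7 d7.
Outer hash (tag): even-index sum = 324 mod 256 = 68; odd-index sum = 500 mod 256 = 244 → 44 f4.

44f4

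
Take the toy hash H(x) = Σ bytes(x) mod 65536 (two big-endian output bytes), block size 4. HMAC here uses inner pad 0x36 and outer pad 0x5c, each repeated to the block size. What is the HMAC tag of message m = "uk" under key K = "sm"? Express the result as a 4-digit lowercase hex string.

Key "sm" = 73 6d is 2 bytes ≤ B = 4; zero-pad to 4 bytes: K' = 73 6d 00 00.
K' ⊕ ipad = 45 5b 36 36.  K' ⊕ opad = 2f 31 5c 5c.
Inner input = (K'⊕ipad) ∥ m = 45 5b 36 36 ∥ 75 6b.
Inner hash: sum = 69+91+54+54+117+107 = 492 → 01 ec.
Outer input = (K'⊕opad) ∥ inner = 2f 31 5c 5c ∥ 01 ec.
Outer hash (tag): sum = 47+49+92+92+1+236 = 517 → 02 05.

0205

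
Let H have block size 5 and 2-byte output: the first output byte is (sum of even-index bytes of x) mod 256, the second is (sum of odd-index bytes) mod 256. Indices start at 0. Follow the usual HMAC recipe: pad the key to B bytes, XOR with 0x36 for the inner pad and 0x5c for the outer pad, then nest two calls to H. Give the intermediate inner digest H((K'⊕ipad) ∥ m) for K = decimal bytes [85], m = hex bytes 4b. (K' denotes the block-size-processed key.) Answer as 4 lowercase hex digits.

cfb7

Key decimal bytes [85] = 55 is 1 byte ≤ B = 5; zero-pad to 5 bytes: K' = 55 00 00 00 00.
K' ⊕ ipad = 63 36 36 36 36.
Inner input = 63 36 36 36 36 ∥ 4b.
Inner hash: even-index sum = 207 mod 256 = 207; odd-index sum = 183 mod 256 = 183 → cf b7.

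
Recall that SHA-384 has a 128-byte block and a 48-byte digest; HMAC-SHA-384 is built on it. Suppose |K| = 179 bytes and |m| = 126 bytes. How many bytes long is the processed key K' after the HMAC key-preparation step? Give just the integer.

128

Key is 179 > 128 bytes, so it is hashed to 48 bytes then zero-padded to 128: |K'| = 128.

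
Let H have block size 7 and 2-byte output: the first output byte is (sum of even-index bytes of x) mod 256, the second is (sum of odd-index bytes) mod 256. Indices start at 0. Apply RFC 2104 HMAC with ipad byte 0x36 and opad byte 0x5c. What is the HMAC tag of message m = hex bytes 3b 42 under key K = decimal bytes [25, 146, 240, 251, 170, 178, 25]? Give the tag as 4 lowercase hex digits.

Key decimal bytes [25, 146, 240, 251, 170, 178, 25] = 19 92 f0 fb aa b2 19 is exactly B = 7 bytes: K' = 19 92 f0 fb aa b2 19.
K' ⊕ ipad = 2f a4 c6 cd 9c 84 2f.  K' ⊕ opad = 45 ce ac a7 f6 ee 45.
Inner input = (K'⊕ipad) ∥ m = 2f a4 c6 cd 9c 84 2f ∥ 3b 42.
Inner hash: even-index sum = 514 mod 256 = 2; odd-index sum = 560 mod 256 = 48 → 02 30.
Outer input = (K'⊕opad) ∥ inner = 45 ce ac a7 f6 ee 45 ∥ 02 30.
Outer hash (tag): even-index sum = 604 mod 256 = 92; odd-index sum = 613 mod 256 = 101 → 5c 65.

5c65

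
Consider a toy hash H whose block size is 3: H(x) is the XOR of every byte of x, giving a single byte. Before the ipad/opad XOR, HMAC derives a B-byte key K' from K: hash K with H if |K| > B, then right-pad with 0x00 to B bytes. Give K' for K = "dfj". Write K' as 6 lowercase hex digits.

Key "dfj" = 64 66 6a is exactly B = 3 bytes: K' = 64 66 6a.

64666a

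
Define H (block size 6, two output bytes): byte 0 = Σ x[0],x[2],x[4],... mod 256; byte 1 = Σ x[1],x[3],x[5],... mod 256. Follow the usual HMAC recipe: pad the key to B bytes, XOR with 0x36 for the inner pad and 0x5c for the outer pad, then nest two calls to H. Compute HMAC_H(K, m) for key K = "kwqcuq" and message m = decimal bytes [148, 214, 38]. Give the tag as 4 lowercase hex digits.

Key "kwqcuq" = 6b 77 71 63 75 71 is exactly B = 6 bytes: K' = 6b 77 71 63 75 71.
K' ⊕ ipad = 5d 41 47 55 43 47.  K' ⊕ opad = 37 2b 2d 3f 29 2d.
Inner input = (K'⊕ipad) ∥ m = 5d 41 47 55 43 47 ∥ 94 d6 26.
Inner hash: even-index sum = 417 mod 256 = 161; odd-index sum = 435 mod 256 = 179 → a1 b3.
Outer input = (K'⊕opad) ∥ inner = 37 2b 2d 3f 29 2d ∥ a1 b3.
Outer hash (tag): even-index sum = 302 mod 256 = 46; odd-index sum = 330 mod 256 = 74 → 2e 4a.

2e4a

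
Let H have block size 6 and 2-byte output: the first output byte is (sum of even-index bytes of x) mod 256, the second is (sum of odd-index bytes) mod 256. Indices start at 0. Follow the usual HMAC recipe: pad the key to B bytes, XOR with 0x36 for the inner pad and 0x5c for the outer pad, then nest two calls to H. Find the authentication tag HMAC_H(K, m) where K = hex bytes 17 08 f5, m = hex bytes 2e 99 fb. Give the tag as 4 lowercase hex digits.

934f

Key hex bytes 17 08 f5 is 3 bytes ≤ B = 6; zero-pad to 6 bytes: K' = 17 08 f5 00 00 00.
K' ⊕ ipad = 21 3e c3 36 36 36.  K' ⊕ opad = 4b 54 a9 5c 5c 5c.
Inner input = (K'⊕ipad) ∥ m = 21 3e c3 36 36 36 ∥ 2e 99 fb.
Inner hash: even-index sum = 579 mod 256 = 67; odd-index sum = 323 mod 256 = 67 → 43 43.
Outer input = (K'⊕opad) ∥ inner = 4b 54 a9 5c 5c 5c ∥ 43 43.
Outer hash (tag): even-index sum = 403 mod 256 = 147; odd-index sum = 335 mod 256 = 79 → 93 4f.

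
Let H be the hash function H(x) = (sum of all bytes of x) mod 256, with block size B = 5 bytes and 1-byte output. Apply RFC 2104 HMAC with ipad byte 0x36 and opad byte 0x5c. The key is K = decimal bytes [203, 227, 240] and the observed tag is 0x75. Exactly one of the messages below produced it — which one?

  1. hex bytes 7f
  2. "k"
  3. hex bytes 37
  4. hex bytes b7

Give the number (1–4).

Key decimal bytes [203, 227, 240] = cb e3 f0 is 3 bytes ≤ B = 5; zero-pad to 5 bytes: K' = cb e3 f0 00 00.
K' ⊕ ipad = fd d5 c6 36 36; K' ⊕ opad = 97 bf ac 5c 5c.
m1: inner = H(fd d5 c6 36 36 7f) = 83; tag = H(97 bf ac 5c 5c 83) = 3d
m2: inner = H(fd d5 c6 36 36 6b) = 6f; tag = H(97 bf ac 5c 5c 6f) = 29
m3: inner = H(fd d5 c6 36 36 37) = 3b; tag = H(97 bf ac 5c 5c 3b) = f5
m4: inner = H(fd d5 c6 36 36 b7) = bb; tag = H(97 bf ac 5c 5c bb) = 75 ← matches

4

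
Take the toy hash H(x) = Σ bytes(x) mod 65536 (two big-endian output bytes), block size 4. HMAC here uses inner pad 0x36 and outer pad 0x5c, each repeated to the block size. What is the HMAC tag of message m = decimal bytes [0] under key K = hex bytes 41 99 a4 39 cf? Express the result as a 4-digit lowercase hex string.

0241

Key hex bytes 41 99 a4 39 cf is 5 bytes > B = 4, so hash it first: H(key) = 02 86, then zero-pad to 4 bytes: K' = 02 86 00 00.
K' ⊕ ipad = 34 b0 36 36.  K' ⊕ opad = 5e da 5c 5c.
Inner input = (K'⊕ipad) ∥ m = 34 b0 36 36 ∥ 00.
Inner hash: sum = 52+176+54+54+0 = 336 → 01 50.
Outer input = (K'⊕opad) ∥ inner = 5e da 5c 5c ∥ 01 50.
Outer hash (tag): sum = 94+218+92+92+1+80 = 577 → 02 41.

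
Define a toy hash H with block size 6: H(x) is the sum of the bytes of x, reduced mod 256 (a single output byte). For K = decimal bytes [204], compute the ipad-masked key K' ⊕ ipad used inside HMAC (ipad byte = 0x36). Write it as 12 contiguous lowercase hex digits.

fa3636363636

Key decimal bytes [204] = cc is 1 byte ≤ B = 6; zero-pad to 6 bytes: K' = cc 00 00 00 00 00.
XOR each byte with 0x36: cc⊕36=fa, 00⊕36=36, 00⊕36=36, 00⊕36=36, 00⊕36=36, 00⊕36=36.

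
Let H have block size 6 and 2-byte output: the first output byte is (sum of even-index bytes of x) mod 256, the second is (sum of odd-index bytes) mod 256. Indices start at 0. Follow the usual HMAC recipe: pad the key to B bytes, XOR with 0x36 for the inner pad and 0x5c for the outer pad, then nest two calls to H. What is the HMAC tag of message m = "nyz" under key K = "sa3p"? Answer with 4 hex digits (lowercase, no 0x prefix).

Key "sa3p" = 73 61 33 70 is 4 bytes ≤ B = 6; zero-pad to 6 bytes: K' = 73 61 33 70 00 00.
K' ⊕ ipad = 45 57 05 46 36 36.  K' ⊕ opad = 2f 3d 6f 2c 5c 5c.
Inner input = (K'⊕ipad) ∥ m = 45 57 05 46 36 36 ∥ 6e 79 7a.
Inner hash: even-index sum = 360 mod 256 = 104; odd-index sum = 332 mod 256 = 76 → 68 4c.
Outer input = (K'⊕opad) ∥ inner = 2f 3d 6f 2c 5c 5c ∥ 68 4c.
Outer hash (tag): even-index sum = 354 mod 256 = 98; odd-index sum = 273 mod 256 = 17 → 62 11.

6211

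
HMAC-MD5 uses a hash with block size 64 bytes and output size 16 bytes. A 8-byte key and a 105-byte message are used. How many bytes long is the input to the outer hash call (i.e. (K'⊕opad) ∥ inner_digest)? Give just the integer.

80

Key is 8 ≤ 64 bytes, zero-padded: |K'| = 64.
Outer input = (K'⊕opad) ∥ H(inner) → 64 + 16 = 80 bytes.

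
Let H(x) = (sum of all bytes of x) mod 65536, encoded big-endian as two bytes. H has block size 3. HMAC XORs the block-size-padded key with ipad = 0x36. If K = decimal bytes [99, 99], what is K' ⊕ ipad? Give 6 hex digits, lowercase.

Key decimal bytes [99, 99] = 63 63 is 2 bytes ≤ B = 3; zero-pad to 3 bytes: K' = 63 63 00.
XOR each byte with 0x36: 63⊕36=55, 63⊕36=55, 00⊕36=36.

555536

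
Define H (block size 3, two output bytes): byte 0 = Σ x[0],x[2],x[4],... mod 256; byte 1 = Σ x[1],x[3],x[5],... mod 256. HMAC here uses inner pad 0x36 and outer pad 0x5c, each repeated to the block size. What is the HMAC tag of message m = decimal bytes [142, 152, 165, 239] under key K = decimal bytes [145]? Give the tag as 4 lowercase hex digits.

Key decimal bytes [145] = 91 is 1 byte ≤ B = 3; zero-pad to 3 bytes: K' = 91 00 00.
K' ⊕ ipad = a7 36 36.  K' ⊕ opad = cd 5c 5c.
Inner input = (K'⊕ipad) ∥ m = a7 36 36 ∥ 8e 98 a5 ef.
Inner hash: even-index sum = 612 mod 256 = 100; odd-index sum = 361 mod 256 = 105 → 64 69.
Outer input = (K'⊕opad) ∥ inner = cd 5c 5c ∥ 64 69.
Outer hash (tag): even-index sum = 402 mod 256 = 146; odd-index sum = 192 mod 256 = 192 → 92 c0.

92c0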